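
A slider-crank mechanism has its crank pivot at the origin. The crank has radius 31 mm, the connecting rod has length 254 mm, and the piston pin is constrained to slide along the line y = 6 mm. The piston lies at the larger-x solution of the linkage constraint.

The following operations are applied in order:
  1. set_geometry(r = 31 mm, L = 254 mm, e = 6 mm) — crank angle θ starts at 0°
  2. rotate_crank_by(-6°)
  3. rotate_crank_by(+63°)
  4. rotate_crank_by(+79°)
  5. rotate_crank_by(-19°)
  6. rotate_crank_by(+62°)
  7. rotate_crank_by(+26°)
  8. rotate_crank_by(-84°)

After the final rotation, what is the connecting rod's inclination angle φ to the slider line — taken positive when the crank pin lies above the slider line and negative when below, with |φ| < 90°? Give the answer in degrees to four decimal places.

4.6456

set_geometry: r = 31 mm, L = 254 mm, e = 6 mm; θ ← 0°
rotate_crank_by(-6°): θ ← 0° -6° = -6°
rotate_crank_by(+63°): θ ← -6° +63° = 57°
rotate_crank_by(+79°): θ ← 57° +79° = 136°
rotate_crank_by(-19°): θ ← 136° -19° = 117°
rotate_crank_by(+62°): θ ← 117° +62° = 179°
rotate_crank_by(+26°): θ ← 179° +26° = 205°
rotate_crank_by(-84°): θ ← 205° -84° = 121°
crank pin P = (r cos θ, r sin θ) = (-15.966180, 26.572186)
h = r sin θ − e = 26.572186 − 6 = 20.572186
sin φ = h / L = 20.572186 / 254 = 0.08099286
φ = arcsin(0.08099286) = 4.645638°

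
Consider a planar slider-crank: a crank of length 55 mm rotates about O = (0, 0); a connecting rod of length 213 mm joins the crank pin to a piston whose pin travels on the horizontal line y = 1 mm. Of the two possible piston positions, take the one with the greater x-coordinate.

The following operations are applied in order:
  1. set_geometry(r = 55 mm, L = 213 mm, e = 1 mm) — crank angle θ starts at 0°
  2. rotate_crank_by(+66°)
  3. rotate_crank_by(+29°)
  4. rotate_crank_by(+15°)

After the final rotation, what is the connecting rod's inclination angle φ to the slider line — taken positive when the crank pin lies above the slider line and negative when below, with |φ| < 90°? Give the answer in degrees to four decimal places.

13.7655

set_geometry: r = 55 mm, L = 213 mm, e = 1 mm; θ ← 0°
rotate_crank_by(+66°): θ ← 0° +66° = 66°
rotate_crank_by(+29°): θ ← 66° +29° = 95°
rotate_crank_by(+15°): θ ← 95° +15° = 110°
crank pin P = (r cos θ, r sin θ) = (-18.811108, 51.683094)
h = r sin θ − e = 51.683094 − 1 = 50.683094
sin φ = h / L = 50.683094 / 213 = 0.23794880
φ = arcsin(0.23794880) = 13.765508°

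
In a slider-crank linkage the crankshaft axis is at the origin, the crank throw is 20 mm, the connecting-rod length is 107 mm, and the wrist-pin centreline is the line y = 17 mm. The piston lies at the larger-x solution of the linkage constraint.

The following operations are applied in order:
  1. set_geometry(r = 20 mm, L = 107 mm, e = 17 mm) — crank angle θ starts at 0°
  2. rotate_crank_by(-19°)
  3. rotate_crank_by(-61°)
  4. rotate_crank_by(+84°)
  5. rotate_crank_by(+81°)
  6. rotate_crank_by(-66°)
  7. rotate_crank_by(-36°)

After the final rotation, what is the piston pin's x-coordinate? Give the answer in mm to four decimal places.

set_geometry: r = 20 mm, L = 107 mm, e = 17 mm; θ ← 0°
rotate_crank_by(-19°): θ ← 0° -19° = -19°
rotate_crank_by(-61°): θ ← -19° -61° = -80°
rotate_crank_by(+84°): θ ← -80° +84° = 4°
rotate_crank_by(+81°): θ ← 4° +81° = 85°
rotate_crank_by(-66°): θ ← 85° -66° = 19°
rotate_crank_by(-36°): θ ← 19° -36° = -17°
crank pin P = (r cos θ, r sin θ) = (19.126095, -5.847434)
h = r sin θ − e = -5.847434 − 17 = -22.847434
x = r cos θ + √(L² − h²) = 19.126095 + √(11449.0 − 522.0052) = 19.126095 + 104.532267 = 123.658362

123.6584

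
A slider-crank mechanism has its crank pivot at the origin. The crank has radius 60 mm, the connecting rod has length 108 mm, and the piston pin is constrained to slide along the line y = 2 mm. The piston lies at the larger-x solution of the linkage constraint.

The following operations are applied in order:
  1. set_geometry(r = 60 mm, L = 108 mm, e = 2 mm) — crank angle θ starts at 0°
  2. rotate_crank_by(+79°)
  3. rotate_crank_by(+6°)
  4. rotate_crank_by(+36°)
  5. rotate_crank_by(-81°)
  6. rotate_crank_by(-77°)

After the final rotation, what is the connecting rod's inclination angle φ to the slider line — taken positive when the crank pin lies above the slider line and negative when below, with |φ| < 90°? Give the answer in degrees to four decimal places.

-20.6624

set_geometry: r = 60 mm, L = 108 mm, e = 2 mm; θ ← 0°
rotate_crank_by(+79°): θ ← 0° +79° = 79°
rotate_crank_by(+6°): θ ← 79° +6° = 85°
rotate_crank_by(+36°): θ ← 85° +36° = 121°
rotate_crank_by(-81°): θ ← 121° -81° = 40°
rotate_crank_by(-77°): θ ← 40° -77° = -37°
crank pin P = (r cos θ, r sin θ) = (47.918131, -36.108901)
h = r sin θ − e = -36.108901 − 2 = -38.108901
sin φ = h / L = -38.108901 / 108 = -0.35286020
φ = arcsin(-0.35286020) = -20.662358°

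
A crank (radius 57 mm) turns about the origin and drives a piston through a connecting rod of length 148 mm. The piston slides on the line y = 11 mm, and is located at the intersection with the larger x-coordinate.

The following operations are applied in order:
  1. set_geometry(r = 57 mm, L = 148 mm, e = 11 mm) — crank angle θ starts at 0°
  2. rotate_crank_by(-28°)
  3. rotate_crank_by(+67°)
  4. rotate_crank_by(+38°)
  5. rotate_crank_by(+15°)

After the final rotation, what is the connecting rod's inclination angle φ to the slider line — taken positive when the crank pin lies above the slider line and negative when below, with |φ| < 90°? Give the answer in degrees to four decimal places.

18.0940

set_geometry: r = 57 mm, L = 148 mm, e = 11 mm; θ ← 0°
rotate_crank_by(-28°): θ ← 0° -28° = -28°
rotate_crank_by(+67°): θ ← -28° +67° = 39°
rotate_crank_by(+38°): θ ← 39° +38° = 77°
rotate_crank_by(+15°): θ ← 77° +15° = 92°
crank pin P = (r cos θ, r sin θ) = (-1.989271, 56.965277)
h = r sin θ − e = 56.965277 − 11 = 45.965277
sin φ = h / L = 45.965277 / 148 = 0.31057620
φ = arcsin(0.31057620) = 18.093958°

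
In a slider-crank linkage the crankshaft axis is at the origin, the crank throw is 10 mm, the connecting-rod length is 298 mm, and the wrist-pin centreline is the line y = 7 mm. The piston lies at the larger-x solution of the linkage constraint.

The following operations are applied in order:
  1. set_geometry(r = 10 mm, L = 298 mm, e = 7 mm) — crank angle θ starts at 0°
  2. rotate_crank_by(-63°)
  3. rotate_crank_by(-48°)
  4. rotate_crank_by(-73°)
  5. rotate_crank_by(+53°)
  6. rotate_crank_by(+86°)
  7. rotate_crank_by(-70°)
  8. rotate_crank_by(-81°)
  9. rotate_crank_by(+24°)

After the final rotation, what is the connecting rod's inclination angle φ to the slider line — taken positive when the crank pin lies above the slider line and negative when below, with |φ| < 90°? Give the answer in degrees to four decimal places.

-1.6137

set_geometry: r = 10 mm, L = 298 mm, e = 7 mm; θ ← 0°
rotate_crank_by(-63°): θ ← 0° -63° = -63°
rotate_crank_by(-48°): θ ← -63° -48° = -111°
rotate_crank_by(-73°): θ ← -111° -73° = -184°
rotate_crank_by(+53°): θ ← -184° +53° = -131°
rotate_crank_by(+86°): θ ← -131° +86° = -45°
rotate_crank_by(-70°): θ ← -45° -70° = -115°
rotate_crank_by(-81°): θ ← -115° -81° = -196°
rotate_crank_by(+24°): θ ← -196° +24° = -172°
crank pin P = (r cos θ, r sin θ) = (-9.902681, -1.391731)
h = r sin θ − e = -1.391731 − 7 = -8.391731
sin φ = h / L = -8.391731 / 298 = -0.02816017
φ = arcsin(-0.02816017) = -1.613672°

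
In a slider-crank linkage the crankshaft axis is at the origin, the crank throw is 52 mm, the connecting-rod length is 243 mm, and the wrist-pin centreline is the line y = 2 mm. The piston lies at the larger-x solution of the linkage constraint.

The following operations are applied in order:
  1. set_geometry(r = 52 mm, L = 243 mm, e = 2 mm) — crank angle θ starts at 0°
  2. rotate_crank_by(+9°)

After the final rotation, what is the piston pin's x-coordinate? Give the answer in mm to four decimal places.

294.2823

set_geometry: r = 52 mm, L = 243 mm, e = 2 mm; θ ← 0°
rotate_crank_by(+9°): θ ← 0° +9° = 9°
crank pin P = (r cos θ, r sin θ) = (51.359794, 8.134592)
h = r sin θ − e = 8.134592 − 2 = 6.134592
x = r cos θ + √(L² − h²) = 51.359794 + √(59049.0 − 37.6332) = 51.359794 + 242.922553 = 294.282347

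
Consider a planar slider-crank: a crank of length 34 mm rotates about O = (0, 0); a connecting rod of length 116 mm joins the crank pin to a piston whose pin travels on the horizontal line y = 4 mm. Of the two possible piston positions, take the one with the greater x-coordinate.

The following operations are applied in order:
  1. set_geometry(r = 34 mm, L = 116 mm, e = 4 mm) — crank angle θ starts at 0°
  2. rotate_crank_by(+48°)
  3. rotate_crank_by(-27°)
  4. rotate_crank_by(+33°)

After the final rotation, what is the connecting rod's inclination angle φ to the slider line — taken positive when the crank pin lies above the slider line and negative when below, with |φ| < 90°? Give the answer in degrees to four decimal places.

set_geometry: r = 34 mm, L = 116 mm, e = 4 mm; θ ← 0°
rotate_crank_by(+48°): θ ← 0° +48° = 48°
rotate_crank_by(-27°): θ ← 48° -27° = 21°
rotate_crank_by(+33°): θ ← 21° +33° = 54°
crank pin P = (r cos θ, r sin θ) = (19.984699, 27.506578)
h = r sin θ − e = 27.506578 − 4 = 23.506578
sin φ = h / L = 23.506578 / 116 = 0.20264291
φ = arcsin(0.20264291) = 11.691552°

11.6916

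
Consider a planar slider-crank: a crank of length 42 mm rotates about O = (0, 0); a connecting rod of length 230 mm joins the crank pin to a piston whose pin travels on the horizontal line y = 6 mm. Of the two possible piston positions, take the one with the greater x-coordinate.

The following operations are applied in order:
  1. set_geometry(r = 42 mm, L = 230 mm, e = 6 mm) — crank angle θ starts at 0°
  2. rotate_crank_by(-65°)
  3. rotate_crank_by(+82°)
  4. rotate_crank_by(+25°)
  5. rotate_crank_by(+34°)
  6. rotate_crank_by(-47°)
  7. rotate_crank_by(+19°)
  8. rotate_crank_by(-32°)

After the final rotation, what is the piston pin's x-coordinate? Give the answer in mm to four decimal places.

270.3054

set_geometry: r = 42 mm, L = 230 mm, e = 6 mm; θ ← 0°
rotate_crank_by(-65°): θ ← 0° -65° = -65°
rotate_crank_by(+82°): θ ← -65° +82° = 17°
rotate_crank_by(+25°): θ ← 17° +25° = 42°
rotate_crank_by(+34°): θ ← 42° +34° = 76°
rotate_crank_by(-47°): θ ← 76° -47° = 29°
rotate_crank_by(+19°): θ ← 29° +19° = 48°
rotate_crank_by(-32°): θ ← 48° -32° = 16°
crank pin P = (r cos θ, r sin θ) = (40.372991, 11.576769)
h = r sin θ − e = 11.576769 − 6 = 5.576769
x = r cos θ + √(L² − h²) = 40.372991 + √(52900.0 − 31.1004) = 40.372991 + 229.932381 = 270.305372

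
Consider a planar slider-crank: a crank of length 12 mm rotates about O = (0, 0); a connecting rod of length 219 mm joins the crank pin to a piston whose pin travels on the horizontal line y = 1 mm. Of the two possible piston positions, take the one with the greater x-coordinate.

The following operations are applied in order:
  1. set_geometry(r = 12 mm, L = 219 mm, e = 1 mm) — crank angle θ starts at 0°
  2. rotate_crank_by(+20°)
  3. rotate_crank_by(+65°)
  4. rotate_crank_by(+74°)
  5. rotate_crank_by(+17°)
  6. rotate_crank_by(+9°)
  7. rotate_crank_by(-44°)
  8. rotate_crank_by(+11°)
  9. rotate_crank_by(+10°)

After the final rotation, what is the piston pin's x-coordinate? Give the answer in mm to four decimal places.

207.5706

set_geometry: r = 12 mm, L = 219 mm, e = 1 mm; θ ← 0°
rotate_crank_by(+20°): θ ← 0° +20° = 20°
rotate_crank_by(+65°): θ ← 20° +65° = 85°
rotate_crank_by(+74°): θ ← 85° +74° = 159°
rotate_crank_by(+17°): θ ← 159° +17° = 176°
rotate_crank_by(+9°): θ ← 176° +9° = 185°
rotate_crank_by(-44°): θ ← 185° -44° = 141°
rotate_crank_by(+11°): θ ← 141° +11° = 152°
rotate_crank_by(+10°): θ ← 152° +10° = 162°
crank pin P = (r cos θ, r sin θ) = (-11.412678, 3.708204)
h = r sin θ − e = 3.708204 − 1 = 2.708204
x = r cos θ + √(L² − h²) = -11.412678 + √(47961.0 − 7.3344) = -11.412678 + 218.983254 = 207.570576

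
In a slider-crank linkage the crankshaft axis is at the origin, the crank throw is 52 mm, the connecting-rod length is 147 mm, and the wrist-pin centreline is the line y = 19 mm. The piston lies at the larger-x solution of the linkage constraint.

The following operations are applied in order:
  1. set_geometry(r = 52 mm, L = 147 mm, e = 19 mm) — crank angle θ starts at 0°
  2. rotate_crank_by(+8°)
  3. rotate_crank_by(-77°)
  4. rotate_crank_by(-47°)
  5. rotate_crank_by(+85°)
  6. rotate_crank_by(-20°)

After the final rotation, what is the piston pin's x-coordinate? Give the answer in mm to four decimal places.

set_geometry: r = 52 mm, L = 147 mm, e = 19 mm; θ ← 0°
rotate_crank_by(+8°): θ ← 0° +8° = 8°
rotate_crank_by(-77°): θ ← 8° -77° = -69°
rotate_crank_by(-47°): θ ← -69° -47° = -116°
rotate_crank_by(+85°): θ ← -116° +85° = -31°
rotate_crank_by(-20°): θ ← -31° -20° = -51°
crank pin P = (r cos θ, r sin θ) = (32.724660, -40.411590)
h = r sin θ − e = -40.411590 − 19 = -59.411590
x = r cos θ + √(L² − h²) = 32.724660 + √(21609.0 − 3529.7370) = 32.724660 + 134.459150 = 167.183810

167.1838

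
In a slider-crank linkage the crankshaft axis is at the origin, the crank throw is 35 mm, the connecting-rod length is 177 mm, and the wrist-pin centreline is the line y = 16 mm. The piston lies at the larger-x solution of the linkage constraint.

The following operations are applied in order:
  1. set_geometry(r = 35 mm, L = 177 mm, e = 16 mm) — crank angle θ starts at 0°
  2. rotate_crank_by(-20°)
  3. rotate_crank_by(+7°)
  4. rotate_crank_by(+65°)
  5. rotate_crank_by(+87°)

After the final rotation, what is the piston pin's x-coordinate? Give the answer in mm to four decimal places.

150.4482

set_geometry: r = 35 mm, L = 177 mm, e = 16 mm; θ ← 0°
rotate_crank_by(-20°): θ ← 0° -20° = -20°
rotate_crank_by(+7°): θ ← -20° +7° = -13°
rotate_crank_by(+65°): θ ← -13° +65° = 52°
rotate_crank_by(+87°): θ ← 52° +87° = 139°
crank pin P = (r cos θ, r sin θ) = (-26.414835, 22.962066)
h = r sin θ − e = 22.962066 − 16 = 6.962066
x = r cos θ + √(L² − h²) = -26.414835 + √(31329.0 − 48.4704) = -26.414835 + 176.863025 = 150.448190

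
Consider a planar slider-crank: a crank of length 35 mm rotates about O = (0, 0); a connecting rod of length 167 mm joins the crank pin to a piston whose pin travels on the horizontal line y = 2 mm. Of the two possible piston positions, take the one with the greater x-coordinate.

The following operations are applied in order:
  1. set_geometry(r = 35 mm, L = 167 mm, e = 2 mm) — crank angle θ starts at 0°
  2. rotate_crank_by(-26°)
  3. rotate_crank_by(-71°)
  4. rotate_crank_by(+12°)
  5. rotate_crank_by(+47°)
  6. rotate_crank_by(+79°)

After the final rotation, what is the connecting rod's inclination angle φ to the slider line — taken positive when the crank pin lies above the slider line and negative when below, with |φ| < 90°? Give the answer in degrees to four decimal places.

set_geometry: r = 35 mm, L = 167 mm, e = 2 mm; θ ← 0°
rotate_crank_by(-26°): θ ← 0° -26° = -26°
rotate_crank_by(-71°): θ ← -26° -71° = -97°
rotate_crank_by(+12°): θ ← -97° +12° = -85°
rotate_crank_by(+47°): θ ← -85° +47° = -38°
rotate_crank_by(+79°): θ ← -38° +79° = 41°
crank pin P = (r cos θ, r sin θ) = (26.414835, 22.962066)
h = r sin θ − e = 22.962066 − 2 = 20.962066
sin φ = h / L = 20.962066 / 167 = 0.12552135
φ = arcsin(0.12552135) = 7.210864°

7.2109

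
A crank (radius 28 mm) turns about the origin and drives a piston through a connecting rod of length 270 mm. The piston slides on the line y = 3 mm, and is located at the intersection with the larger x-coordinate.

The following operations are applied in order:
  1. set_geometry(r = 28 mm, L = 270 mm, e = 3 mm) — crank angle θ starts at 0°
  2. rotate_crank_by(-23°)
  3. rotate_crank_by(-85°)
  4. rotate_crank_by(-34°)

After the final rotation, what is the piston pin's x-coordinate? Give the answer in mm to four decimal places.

247.1761

set_geometry: r = 28 mm, L = 270 mm, e = 3 mm; θ ← 0°
rotate_crank_by(-23°): θ ← 0° -23° = -23°
rotate_crank_by(-85°): θ ← -23° -85° = -108°
rotate_crank_by(-34°): θ ← -108° -34° = -142°
crank pin P = (r cos θ, r sin θ) = (-22.064301, -17.238521)
h = r sin θ − e = -17.238521 − 3 = -20.238521
x = r cos θ + √(L² − h²) = -22.064301 + √(72900.0 − 409.5977) = -22.064301 + 269.240417 = 247.176116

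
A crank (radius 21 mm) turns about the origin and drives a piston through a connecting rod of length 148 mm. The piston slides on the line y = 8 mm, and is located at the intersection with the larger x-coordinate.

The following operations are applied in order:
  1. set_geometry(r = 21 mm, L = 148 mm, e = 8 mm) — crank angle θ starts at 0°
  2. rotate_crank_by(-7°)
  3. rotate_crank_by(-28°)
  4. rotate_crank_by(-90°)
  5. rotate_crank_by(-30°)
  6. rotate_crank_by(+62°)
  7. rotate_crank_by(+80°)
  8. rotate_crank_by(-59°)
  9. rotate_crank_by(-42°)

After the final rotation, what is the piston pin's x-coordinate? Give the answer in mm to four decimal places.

136.9405

set_geometry: r = 21 mm, L = 148 mm, e = 8 mm; θ ← 0°
rotate_crank_by(-7°): θ ← 0° -7° = -7°
rotate_crank_by(-28°): θ ← -7° -28° = -35°
rotate_crank_by(-90°): θ ← -35° -90° = -125°
rotate_crank_by(-30°): θ ← -125° -30° = -155°
rotate_crank_by(+62°): θ ← -155° +62° = -93°
rotate_crank_by(+80°): θ ← -93° +80° = -13°
rotate_crank_by(-59°): θ ← -13° -59° = -72°
rotate_crank_by(-42°): θ ← -72° -42° = -114°
crank pin P = (r cos θ, r sin θ) = (-8.541470, -19.184455)
h = r sin θ − e = -19.184455 − 8 = -27.184455
x = r cos θ + √(L² − h²) = -8.541470 + √(21904.0 − 738.9946) = -8.541470 + 145.481976 = 136.940507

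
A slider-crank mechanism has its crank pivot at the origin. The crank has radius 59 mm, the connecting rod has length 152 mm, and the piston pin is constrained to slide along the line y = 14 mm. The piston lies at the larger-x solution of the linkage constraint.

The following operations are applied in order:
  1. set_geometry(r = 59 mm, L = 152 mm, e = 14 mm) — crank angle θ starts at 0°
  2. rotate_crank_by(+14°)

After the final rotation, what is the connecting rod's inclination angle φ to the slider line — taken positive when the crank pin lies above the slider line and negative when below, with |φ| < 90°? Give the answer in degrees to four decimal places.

set_geometry: r = 59 mm, L = 152 mm, e = 14 mm; θ ← 0°
rotate_crank_by(+14°): θ ← 0° +14° = 14°
crank pin P = (r cos θ, r sin θ) = (57.247448, 14.273392)
h = r sin θ − e = 14.273392 − 14 = 0.273392
sin φ = h / L = 0.273392 / 152 = 0.00179863
φ = arcsin(0.00179863) = 0.103054°

0.1031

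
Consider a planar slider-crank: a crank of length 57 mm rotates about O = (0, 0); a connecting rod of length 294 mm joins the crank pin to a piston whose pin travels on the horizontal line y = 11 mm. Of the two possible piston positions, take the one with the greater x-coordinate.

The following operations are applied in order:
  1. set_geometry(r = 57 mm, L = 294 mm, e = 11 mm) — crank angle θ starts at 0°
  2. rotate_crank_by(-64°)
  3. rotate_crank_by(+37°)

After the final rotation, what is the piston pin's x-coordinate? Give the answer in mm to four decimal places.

342.4654

set_geometry: r = 57 mm, L = 294 mm, e = 11 mm; θ ← 0°
rotate_crank_by(-64°): θ ← 0° -64° = -64°
rotate_crank_by(+37°): θ ← -64° +37° = -27°
crank pin P = (r cos θ, r sin θ) = (50.787372, -25.877458)
h = r sin θ − e = -25.877458 − 11 = -36.877458
x = r cos θ + √(L² − h²) = 50.787372 + √(86436.0 − 1359.9469) = 50.787372 + 291.677995 = 342.465367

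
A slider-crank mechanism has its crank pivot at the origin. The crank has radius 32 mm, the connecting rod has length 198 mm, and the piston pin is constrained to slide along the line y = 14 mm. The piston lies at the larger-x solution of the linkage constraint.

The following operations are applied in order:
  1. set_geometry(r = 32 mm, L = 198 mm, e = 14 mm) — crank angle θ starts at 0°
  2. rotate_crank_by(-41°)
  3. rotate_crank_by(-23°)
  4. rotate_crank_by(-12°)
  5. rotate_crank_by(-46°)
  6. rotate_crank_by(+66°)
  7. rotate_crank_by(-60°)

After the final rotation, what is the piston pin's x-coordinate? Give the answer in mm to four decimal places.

set_geometry: r = 32 mm, L = 198 mm, e = 14 mm; θ ← 0°
rotate_crank_by(-41°): θ ← 0° -41° = -41°
rotate_crank_by(-23°): θ ← -41° -23° = -64°
rotate_crank_by(-12°): θ ← -64° -12° = -76°
rotate_crank_by(-46°): θ ← -76° -46° = -122°
rotate_crank_by(+66°): θ ← -122° +66° = -56°
rotate_crank_by(-60°): θ ← -56° -60° = -116°
crank pin P = (r cos θ, r sin θ) = (-14.027877, -28.761409)
h = r sin θ − e = -28.761409 − 14 = -42.761409
x = r cos θ + √(L² − h²) = -14.027877 + √(39204.0 − 1828.5381) = -14.027877 + 193.327344 = 179.299467

179.2995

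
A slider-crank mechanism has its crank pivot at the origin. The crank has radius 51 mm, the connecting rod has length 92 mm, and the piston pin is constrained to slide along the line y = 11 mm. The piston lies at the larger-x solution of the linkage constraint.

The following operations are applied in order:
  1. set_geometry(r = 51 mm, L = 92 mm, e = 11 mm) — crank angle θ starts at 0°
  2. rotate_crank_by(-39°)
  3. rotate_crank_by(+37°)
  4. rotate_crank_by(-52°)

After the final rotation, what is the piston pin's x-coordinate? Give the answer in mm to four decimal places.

105.6930

set_geometry: r = 51 mm, L = 92 mm, e = 11 mm; θ ← 0°
rotate_crank_by(-39°): θ ← 0° -39° = -39°
rotate_crank_by(+37°): θ ← -39° +37° = -2°
rotate_crank_by(-52°): θ ← -2° -52° = -54°
crank pin P = (r cos θ, r sin θ) = (29.977048, -41.259867)
h = r sin θ − e = -41.259867 − 11 = -52.259867
x = r cos θ + √(L² − h²) = 29.977048 + √(8464.0 − 2731.0937) = 29.977048 + 75.715958 = 105.693006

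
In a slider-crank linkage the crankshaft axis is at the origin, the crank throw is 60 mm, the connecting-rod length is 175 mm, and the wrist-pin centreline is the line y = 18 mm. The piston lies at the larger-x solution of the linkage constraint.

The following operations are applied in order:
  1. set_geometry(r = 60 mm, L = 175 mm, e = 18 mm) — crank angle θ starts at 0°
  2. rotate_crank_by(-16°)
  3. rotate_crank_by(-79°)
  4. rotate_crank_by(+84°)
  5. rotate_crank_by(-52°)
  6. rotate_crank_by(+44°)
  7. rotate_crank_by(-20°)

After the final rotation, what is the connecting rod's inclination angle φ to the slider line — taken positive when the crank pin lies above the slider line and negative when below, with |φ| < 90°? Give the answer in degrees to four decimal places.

set_geometry: r = 60 mm, L = 175 mm, e = 18 mm; θ ← 0°
rotate_crank_by(-16°): θ ← 0° -16° = -16°
rotate_crank_by(-79°): θ ← -16° -79° = -95°
rotate_crank_by(+84°): θ ← -95° +84° = -11°
rotate_crank_by(-52°): θ ← -11° -52° = -63°
rotate_crank_by(+44°): θ ← -63° +44° = -19°
rotate_crank_by(-20°): θ ← -19° -20° = -39°
crank pin P = (r cos θ, r sin θ) = (46.628758, -37.759223)
h = r sin θ − e = -37.759223 − 18 = -55.759223
sin φ = h / L = -55.759223 / 175 = -0.31862413
φ = arcsin(-0.31862413) = -18.579739°

-18.5797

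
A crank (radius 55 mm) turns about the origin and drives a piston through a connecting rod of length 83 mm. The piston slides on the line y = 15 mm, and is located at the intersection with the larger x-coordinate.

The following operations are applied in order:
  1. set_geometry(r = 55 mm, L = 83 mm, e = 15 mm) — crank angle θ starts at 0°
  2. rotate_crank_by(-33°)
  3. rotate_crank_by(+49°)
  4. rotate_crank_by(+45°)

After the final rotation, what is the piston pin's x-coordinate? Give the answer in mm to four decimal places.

set_geometry: r = 55 mm, L = 83 mm, e = 15 mm; θ ← 0°
rotate_crank_by(-33°): θ ← 0° -33° = -33°
rotate_crank_by(+49°): θ ← -33° +49° = 16°
rotate_crank_by(+45°): θ ← 16° +45° = 61°
crank pin P = (r cos θ, r sin θ) = (26.664529, 48.104084)
h = r sin θ − e = 48.104084 − 15 = 33.104084
x = r cos θ + √(L² − h²) = 26.664529 + √(6889.0 − 1095.8804) = 26.664529 + 76.112546 = 102.777075

102.7771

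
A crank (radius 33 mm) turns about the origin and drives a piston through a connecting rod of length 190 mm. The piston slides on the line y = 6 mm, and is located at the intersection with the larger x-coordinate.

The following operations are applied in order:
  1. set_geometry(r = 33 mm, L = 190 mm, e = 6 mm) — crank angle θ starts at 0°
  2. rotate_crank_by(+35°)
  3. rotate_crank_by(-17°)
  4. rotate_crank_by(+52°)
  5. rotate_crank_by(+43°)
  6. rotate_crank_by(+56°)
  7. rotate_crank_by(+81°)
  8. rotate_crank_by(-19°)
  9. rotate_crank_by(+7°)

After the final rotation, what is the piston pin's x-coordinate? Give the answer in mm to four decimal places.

set_geometry: r = 33 mm, L = 190 mm, e = 6 mm; θ ← 0°
rotate_crank_by(+35°): θ ← 0° +35° = 35°
rotate_crank_by(-17°): θ ← 35° -17° = 18°
rotate_crank_by(+52°): θ ← 18° +52° = 70°
rotate_crank_by(+43°): θ ← 70° +43° = 113°
rotate_crank_by(+56°): θ ← 113° +56° = 169°
rotate_crank_by(+81°): θ ← 169° +81° = 250°
rotate_crank_by(-19°): θ ← 250° -19° = 231°
rotate_crank_by(+7°): θ ← 231° +7° = 238°
crank pin P = (r cos θ, r sin θ) = (-17.487336, -27.985587)
h = r sin θ − e = -27.985587 − 6 = -33.985587
x = r cos θ + √(L² − h²) = -17.487336 + √(36100.0 − 1155.0201) = -17.487336 + 186.935764 = 169.448428

169.4484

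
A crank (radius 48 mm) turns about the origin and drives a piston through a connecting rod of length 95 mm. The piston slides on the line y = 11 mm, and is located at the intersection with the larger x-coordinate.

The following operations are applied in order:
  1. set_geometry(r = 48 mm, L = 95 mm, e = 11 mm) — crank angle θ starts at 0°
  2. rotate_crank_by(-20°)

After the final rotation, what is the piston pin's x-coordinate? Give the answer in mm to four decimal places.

136.0630

set_geometry: r = 48 mm, L = 95 mm, e = 11 mm; θ ← 0°
rotate_crank_by(-20°): θ ← 0° -20° = -20°
crank pin P = (r cos θ, r sin θ) = (45.105246, -16.416967)
h = r sin θ − e = -16.416967 − 11 = -27.416967
x = r cos θ + √(L² − h²) = 45.105246 + √(9025.0 − 751.6901) = 45.105246 + 90.957737 = 136.062983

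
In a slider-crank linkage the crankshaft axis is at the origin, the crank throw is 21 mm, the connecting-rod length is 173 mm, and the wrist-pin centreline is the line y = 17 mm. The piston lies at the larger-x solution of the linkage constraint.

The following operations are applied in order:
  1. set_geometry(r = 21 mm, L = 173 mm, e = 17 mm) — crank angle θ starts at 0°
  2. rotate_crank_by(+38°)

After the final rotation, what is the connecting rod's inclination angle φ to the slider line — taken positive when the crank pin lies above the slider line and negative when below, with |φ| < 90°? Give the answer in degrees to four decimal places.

-1.3484

set_geometry: r = 21 mm, L = 173 mm, e = 17 mm; θ ← 0°
rotate_crank_by(+38°): θ ← 0° +38° = 38°
crank pin P = (r cos θ, r sin θ) = (16.548226, 12.928891)
h = r sin θ − e = 12.928891 − 17 = -4.071109
sin φ = h / L = -4.071109 / 173 = -0.02353242
φ = arcsin(-0.02353242) = -1.348433°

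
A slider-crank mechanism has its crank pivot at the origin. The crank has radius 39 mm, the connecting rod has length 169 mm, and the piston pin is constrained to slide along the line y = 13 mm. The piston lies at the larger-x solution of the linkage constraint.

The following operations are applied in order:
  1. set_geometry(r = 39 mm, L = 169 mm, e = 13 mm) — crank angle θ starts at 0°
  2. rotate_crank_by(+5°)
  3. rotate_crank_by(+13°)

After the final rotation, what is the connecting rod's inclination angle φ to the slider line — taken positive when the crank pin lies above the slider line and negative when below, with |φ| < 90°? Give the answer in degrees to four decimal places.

set_geometry: r = 39 mm, L = 169 mm, e = 13 mm; θ ← 0°
rotate_crank_by(+5°): θ ← 0° +5° = 5°
rotate_crank_by(+13°): θ ← 5° +13° = 18°
crank pin P = (r cos θ, r sin θ) = (37.091204, 12.051663)
h = r sin θ − e = 12.051663 − 13 = -0.948337
sin φ = h / L = -0.948337 / 169 = -0.00561146
φ = arcsin(-0.00561146) = -0.321515°

-0.3215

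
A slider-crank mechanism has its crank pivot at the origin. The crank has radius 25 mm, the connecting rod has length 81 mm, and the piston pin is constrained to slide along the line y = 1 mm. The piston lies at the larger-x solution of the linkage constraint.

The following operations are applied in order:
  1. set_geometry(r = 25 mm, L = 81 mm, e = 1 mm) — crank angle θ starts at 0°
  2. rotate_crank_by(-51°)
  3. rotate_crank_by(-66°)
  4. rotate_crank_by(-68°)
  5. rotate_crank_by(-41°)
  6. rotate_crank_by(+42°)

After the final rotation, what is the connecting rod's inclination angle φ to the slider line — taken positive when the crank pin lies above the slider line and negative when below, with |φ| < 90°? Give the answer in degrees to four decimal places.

set_geometry: r = 25 mm, L = 81 mm, e = 1 mm; θ ← 0°
rotate_crank_by(-51°): θ ← 0° -51° = -51°
rotate_crank_by(-66°): θ ← -51° -66° = -117°
rotate_crank_by(-68°): θ ← -117° -68° = -185°
rotate_crank_by(-41°): θ ← -185° -41° = -226°
rotate_crank_by(+42°): θ ← -226° +42° = -184°
crank pin P = (r cos θ, r sin θ) = (-24.939101, 1.743912)
h = r sin θ − e = 1.743912 − 1 = 0.743912
sin φ = h / L = 0.743912 / 81 = 0.00918410
φ = arcsin(0.00918410) = 0.526217°

0.5262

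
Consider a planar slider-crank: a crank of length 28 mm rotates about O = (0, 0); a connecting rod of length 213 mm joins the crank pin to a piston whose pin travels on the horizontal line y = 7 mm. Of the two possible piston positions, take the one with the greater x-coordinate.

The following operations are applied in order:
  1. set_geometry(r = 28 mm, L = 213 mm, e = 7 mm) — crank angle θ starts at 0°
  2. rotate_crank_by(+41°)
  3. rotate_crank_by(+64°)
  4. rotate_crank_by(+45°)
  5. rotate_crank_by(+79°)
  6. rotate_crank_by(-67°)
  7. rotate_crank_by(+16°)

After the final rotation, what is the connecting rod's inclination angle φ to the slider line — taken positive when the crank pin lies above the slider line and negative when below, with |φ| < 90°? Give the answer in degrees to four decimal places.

-1.6203

set_geometry: r = 28 mm, L = 213 mm, e = 7 mm; θ ← 0°
rotate_crank_by(+41°): θ ← 0° +41° = 41°
rotate_crank_by(+64°): θ ← 41° +64° = 105°
rotate_crank_by(+45°): θ ← 105° +45° = 150°
rotate_crank_by(+79°): θ ← 150° +79° = 229°
rotate_crank_by(-67°): θ ← 229° -67° = 162°
rotate_crank_by(+16°): θ ← 162° +16° = 178°
crank pin P = (r cos θ, r sin θ) = (-27.982943, 0.977186)
h = r sin θ − e = 0.977186 − 7 = -6.022814
sin φ = h / L = -6.022814 / 213 = -0.02827612
φ = arcsin(-0.02827612) = -1.620318°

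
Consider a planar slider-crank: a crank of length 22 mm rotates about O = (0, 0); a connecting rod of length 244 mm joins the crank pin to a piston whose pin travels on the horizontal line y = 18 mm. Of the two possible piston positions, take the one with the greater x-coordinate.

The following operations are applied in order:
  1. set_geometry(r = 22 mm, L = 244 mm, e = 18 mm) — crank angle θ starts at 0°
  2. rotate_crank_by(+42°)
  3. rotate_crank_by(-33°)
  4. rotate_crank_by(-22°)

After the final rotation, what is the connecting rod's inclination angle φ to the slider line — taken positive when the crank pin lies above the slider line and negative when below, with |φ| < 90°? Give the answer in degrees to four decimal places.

-5.3968

set_geometry: r = 22 mm, L = 244 mm, e = 18 mm; θ ← 0°
rotate_crank_by(+42°): θ ← 0° +42° = 42°
rotate_crank_by(-33°): θ ← 42° -33° = 9°
rotate_crank_by(-22°): θ ← 9° -22° = -13°
crank pin P = (r cos θ, r sin θ) = (21.436141, -4.948923)
h = r sin θ − e = -4.948923 − 18 = -22.948923
sin φ = h / L = -22.948923 / 244 = -0.09405296
φ = arcsin(-0.09405296) = -5.396815°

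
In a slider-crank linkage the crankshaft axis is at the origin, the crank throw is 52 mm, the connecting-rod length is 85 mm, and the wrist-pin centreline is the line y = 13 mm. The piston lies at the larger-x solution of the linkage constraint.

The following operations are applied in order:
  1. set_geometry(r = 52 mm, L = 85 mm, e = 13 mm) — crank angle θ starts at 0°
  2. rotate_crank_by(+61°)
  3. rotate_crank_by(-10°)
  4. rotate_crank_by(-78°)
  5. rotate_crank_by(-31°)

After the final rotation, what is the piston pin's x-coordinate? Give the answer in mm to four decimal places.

set_geometry: r = 52 mm, L = 85 mm, e = 13 mm; θ ← 0°
rotate_crank_by(+61°): θ ← 0° +61° = 61°
rotate_crank_by(-10°): θ ← 61° -10° = 51°
rotate_crank_by(-78°): θ ← 51° -78° = -27°
rotate_crank_by(-31°): θ ← -27° -31° = -58°
crank pin P = (r cos θ, r sin θ) = (27.555802, -44.098501)
h = r sin θ − e = -44.098501 − 13 = -57.098501
x = r cos θ + √(L² − h²) = 27.555802 + √(7225.0 − 3260.2388) = 27.555802 + 62.966350 = 90.522151

90.5222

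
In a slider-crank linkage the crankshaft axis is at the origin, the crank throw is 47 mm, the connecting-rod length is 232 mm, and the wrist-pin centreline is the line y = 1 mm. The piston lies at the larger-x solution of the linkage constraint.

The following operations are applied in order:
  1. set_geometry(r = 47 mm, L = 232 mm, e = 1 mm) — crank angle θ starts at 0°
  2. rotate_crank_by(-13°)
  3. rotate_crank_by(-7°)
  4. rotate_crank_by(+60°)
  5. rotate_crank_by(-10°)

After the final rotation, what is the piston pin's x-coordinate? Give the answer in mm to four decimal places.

271.6096

set_geometry: r = 47 mm, L = 232 mm, e = 1 mm; θ ← 0°
rotate_crank_by(-13°): θ ← 0° -13° = -13°
rotate_crank_by(-7°): θ ← -13° -7° = -20°
rotate_crank_by(+60°): θ ← -20° +60° = 40°
rotate_crank_by(-10°): θ ← 40° -10° = 30°
crank pin P = (r cos θ, r sin θ) = (40.703194, 23.500000)
h = r sin θ − e = 23.500000 − 1 = 22.500000
x = r cos θ + √(L² − h²) = 40.703194 + √(53824.0 − 506.2500) = 40.703194 + 230.906366 = 271.609560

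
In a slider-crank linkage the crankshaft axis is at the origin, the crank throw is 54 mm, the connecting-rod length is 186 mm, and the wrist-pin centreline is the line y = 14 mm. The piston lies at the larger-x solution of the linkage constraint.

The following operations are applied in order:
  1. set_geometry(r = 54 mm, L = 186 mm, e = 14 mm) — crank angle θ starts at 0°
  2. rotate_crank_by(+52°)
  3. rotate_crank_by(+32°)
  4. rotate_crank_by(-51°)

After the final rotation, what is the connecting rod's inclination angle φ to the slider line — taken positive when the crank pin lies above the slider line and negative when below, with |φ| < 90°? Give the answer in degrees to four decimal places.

4.7525

set_geometry: r = 54 mm, L = 186 mm, e = 14 mm; θ ← 0°
rotate_crank_by(+52°): θ ← 0° +52° = 52°
rotate_crank_by(+32°): θ ← 52° +32° = 84°
rotate_crank_by(-51°): θ ← 84° -51° = 33°
crank pin P = (r cos θ, r sin θ) = (45.288211, 29.410508)
h = r sin θ − e = 29.410508 − 14 = 15.410508
sin φ = h / L = 15.410508 / 186 = 0.08285219
φ = arcsin(0.08285219) = 4.752529°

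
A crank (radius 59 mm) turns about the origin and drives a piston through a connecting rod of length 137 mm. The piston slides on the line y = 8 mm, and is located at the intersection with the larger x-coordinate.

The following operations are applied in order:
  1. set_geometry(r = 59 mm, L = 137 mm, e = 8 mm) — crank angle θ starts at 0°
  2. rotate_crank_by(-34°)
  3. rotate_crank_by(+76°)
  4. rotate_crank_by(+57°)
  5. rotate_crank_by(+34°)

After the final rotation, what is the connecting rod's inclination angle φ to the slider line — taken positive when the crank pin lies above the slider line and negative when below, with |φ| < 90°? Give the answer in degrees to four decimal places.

14.8665

set_geometry: r = 59 mm, L = 137 mm, e = 8 mm; θ ← 0°
rotate_crank_by(-34°): θ ← 0° -34° = -34°
rotate_crank_by(+76°): θ ← -34° +76° = 42°
rotate_crank_by(+57°): θ ← 42° +57° = 99°
rotate_crank_by(+34°): θ ← 99° +34° = 133°
crank pin P = (r cos θ, r sin θ) = (-40.237903, 43.149868)
h = r sin θ − e = 43.149868 − 8 = 35.149868
sin φ = h / L = 35.149868 / 137 = 0.25656838
φ = arcsin(0.25656838) = 14.866539°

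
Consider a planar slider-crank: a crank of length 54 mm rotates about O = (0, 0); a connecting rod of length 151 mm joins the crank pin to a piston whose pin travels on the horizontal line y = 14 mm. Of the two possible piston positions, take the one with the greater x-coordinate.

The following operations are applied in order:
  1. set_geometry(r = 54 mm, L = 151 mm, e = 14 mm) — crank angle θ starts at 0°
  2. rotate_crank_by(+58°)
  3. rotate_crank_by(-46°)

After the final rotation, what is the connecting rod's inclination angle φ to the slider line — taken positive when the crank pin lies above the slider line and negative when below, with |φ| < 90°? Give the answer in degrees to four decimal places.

set_geometry: r = 54 mm, L = 151 mm, e = 14 mm; θ ← 0°
rotate_crank_by(+58°): θ ← 0° +58° = 58°
rotate_crank_by(-46°): θ ← 58° -46° = 12°
crank pin P = (r cos θ, r sin θ) = (52.819970, 11.227231)
h = r sin θ − e = 11.227231 − 14 = -2.772769
sin φ = h / L = -2.772769 / 151 = -0.01836271
φ = arcsin(-0.01836271) = -1.052165°

-1.0522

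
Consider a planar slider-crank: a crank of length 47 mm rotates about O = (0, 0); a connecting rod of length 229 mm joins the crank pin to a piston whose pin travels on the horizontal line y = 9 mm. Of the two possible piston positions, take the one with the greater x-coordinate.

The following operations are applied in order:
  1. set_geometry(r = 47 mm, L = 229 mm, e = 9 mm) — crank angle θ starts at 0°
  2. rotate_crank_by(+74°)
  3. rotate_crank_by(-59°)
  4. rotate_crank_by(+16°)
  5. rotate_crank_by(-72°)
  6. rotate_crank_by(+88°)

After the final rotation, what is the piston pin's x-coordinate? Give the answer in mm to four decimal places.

set_geometry: r = 47 mm, L = 229 mm, e = 9 mm; θ ← 0°
rotate_crank_by(+74°): θ ← 0° +74° = 74°
rotate_crank_by(-59°): θ ← 74° -59° = 15°
rotate_crank_by(+16°): θ ← 15° +16° = 31°
rotate_crank_by(-72°): θ ← 31° -72° = -41°
rotate_crank_by(+88°): θ ← -41° +88° = 47°
crank pin P = (r cos θ, r sin θ) = (32.053923, 34.373624)
h = r sin θ − e = 34.373624 − 9 = 25.373624
x = r cos θ + √(L² − h²) = 32.053923 + √(52441.0 − 643.8208) = 32.053923 + 227.589937 = 259.643859

259.6439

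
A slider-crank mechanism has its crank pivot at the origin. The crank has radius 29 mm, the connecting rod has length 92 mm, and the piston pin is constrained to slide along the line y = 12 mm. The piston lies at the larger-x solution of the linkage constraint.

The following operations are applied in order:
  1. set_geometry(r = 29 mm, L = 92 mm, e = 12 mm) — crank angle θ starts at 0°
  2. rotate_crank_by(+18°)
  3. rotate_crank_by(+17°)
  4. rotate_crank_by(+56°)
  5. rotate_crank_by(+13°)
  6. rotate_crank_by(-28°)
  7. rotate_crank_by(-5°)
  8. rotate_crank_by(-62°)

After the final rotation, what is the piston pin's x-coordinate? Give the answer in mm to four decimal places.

set_geometry: r = 29 mm, L = 92 mm, e = 12 mm; θ ← 0°
rotate_crank_by(+18°): θ ← 0° +18° = 18°
rotate_crank_by(+17°): θ ← 18° +17° = 35°
rotate_crank_by(+56°): θ ← 35° +56° = 91°
rotate_crank_by(+13°): θ ← 91° +13° = 104°
rotate_crank_by(-28°): θ ← 104° -28° = 76°
rotate_crank_by(-5°): θ ← 76° -5° = 71°
rotate_crank_by(-62°): θ ← 71° -62° = 9°
crank pin P = (r cos θ, r sin θ) = (28.642962, 4.536599)
h = r sin θ − e = 4.536599 − 12 = -7.463401
x = r cos θ + √(L² − h²) = 28.642962 + √(8464.0 − 55.7023) = 28.642962 + 91.696770 = 120.339732

120.3397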